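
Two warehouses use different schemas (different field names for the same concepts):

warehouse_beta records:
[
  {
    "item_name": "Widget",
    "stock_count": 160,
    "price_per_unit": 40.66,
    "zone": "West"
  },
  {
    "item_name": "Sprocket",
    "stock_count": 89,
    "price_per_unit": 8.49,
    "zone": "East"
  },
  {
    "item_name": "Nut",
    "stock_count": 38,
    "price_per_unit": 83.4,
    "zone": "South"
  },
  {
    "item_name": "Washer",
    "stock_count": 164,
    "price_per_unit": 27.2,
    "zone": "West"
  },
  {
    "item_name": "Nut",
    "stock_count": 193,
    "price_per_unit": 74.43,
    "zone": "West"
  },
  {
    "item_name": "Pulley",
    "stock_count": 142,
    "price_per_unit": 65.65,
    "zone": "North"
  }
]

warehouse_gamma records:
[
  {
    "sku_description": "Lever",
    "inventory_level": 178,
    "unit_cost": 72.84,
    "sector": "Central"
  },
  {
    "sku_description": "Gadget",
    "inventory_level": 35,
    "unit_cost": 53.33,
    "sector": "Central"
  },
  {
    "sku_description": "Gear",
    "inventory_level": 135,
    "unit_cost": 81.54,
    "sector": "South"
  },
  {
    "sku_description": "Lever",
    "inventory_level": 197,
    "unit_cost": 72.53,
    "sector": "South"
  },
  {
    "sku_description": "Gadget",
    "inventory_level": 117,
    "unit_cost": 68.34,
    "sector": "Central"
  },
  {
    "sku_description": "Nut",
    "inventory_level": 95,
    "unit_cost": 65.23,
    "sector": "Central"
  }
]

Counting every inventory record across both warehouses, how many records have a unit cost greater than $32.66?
10

Schema mapping: "price_per_unit" (warehouse_beta) = "unit_cost" (warehouse_gamma) = unit cost

Records > $32.66 in warehouse_beta: 4
Records > $32.66 in warehouse_gamma: 6

Total count: 4 + 6 = 10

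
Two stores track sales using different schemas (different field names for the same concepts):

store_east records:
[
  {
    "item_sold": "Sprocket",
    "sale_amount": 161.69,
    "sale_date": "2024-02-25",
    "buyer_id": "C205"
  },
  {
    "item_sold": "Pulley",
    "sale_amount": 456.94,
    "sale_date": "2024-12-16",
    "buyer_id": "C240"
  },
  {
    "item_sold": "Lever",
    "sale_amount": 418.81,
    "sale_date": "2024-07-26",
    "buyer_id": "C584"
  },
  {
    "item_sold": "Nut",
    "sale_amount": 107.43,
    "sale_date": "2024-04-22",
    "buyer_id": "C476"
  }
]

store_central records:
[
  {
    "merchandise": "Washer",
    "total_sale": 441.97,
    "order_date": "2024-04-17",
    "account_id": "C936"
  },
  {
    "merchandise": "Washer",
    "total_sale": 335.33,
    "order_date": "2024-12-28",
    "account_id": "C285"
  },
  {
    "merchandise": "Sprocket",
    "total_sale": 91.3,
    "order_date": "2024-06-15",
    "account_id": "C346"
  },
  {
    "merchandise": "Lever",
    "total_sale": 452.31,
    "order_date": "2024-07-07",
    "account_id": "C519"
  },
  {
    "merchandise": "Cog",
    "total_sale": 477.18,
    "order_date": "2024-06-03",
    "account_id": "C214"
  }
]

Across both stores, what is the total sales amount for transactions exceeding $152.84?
2744.23

Schema mapping: "sale_amount" (store_east) = "total_sale" (store_central) = sale amount

Sum of sales > $152.84 in store_east: 1037.44
Sum of sales > $152.84 in store_central: 1706.79

Total: 1037.44 + 1706.79 = 2744.23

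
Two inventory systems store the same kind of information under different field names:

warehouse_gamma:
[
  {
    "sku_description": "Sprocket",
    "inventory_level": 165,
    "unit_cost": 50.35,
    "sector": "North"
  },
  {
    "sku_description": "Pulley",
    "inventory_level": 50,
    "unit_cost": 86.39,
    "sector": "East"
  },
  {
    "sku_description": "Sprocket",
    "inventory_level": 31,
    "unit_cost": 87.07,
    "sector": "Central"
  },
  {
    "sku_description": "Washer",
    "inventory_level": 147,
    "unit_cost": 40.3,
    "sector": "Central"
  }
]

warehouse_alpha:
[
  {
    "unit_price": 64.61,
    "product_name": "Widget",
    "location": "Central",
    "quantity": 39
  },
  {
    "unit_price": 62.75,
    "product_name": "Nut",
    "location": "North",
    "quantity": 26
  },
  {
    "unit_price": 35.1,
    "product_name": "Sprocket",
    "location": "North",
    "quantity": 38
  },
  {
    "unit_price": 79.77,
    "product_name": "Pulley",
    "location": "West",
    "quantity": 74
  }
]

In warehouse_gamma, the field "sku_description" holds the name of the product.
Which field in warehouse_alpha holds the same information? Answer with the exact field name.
product_name

In warehouse_gamma, "sku_description" holds the name of the product.
The fields in warehouse_alpha are: "unit_price", "product_name", "location", "quantity".
"product_name" is the match: the name refers to the same concept and its values are product-name strings (e.g. 'Nut', 'Pulley').
The other fields ("unit_price", "location", "quantity") hold different kinds of data.

So "sku_description" in warehouse_gamma corresponds to "product_name" in warehouse_alpha.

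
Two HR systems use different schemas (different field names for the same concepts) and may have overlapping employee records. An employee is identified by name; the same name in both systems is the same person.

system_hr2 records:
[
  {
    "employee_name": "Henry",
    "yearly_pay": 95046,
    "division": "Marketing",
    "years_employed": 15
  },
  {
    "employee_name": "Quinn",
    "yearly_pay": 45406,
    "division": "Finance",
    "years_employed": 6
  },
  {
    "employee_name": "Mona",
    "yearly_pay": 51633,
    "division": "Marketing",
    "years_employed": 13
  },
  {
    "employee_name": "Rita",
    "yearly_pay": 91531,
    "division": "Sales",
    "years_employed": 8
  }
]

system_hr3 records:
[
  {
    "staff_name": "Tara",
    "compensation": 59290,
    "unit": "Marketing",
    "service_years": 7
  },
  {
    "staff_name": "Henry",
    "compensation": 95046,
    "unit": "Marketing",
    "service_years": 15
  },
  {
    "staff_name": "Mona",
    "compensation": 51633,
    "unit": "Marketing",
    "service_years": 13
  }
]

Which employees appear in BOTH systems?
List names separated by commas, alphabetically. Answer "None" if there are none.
Henry, Mona

Schema mapping: "employee_name" (system_hr2) = "staff_name" (system_hr3) = employee name

Names in system_hr2: ['Henry', 'Mona', 'Quinn', 'Rita']
Names in system_hr3: ['Henry', 'Mona', 'Tara']

Intersection: ['Henry', 'Mona']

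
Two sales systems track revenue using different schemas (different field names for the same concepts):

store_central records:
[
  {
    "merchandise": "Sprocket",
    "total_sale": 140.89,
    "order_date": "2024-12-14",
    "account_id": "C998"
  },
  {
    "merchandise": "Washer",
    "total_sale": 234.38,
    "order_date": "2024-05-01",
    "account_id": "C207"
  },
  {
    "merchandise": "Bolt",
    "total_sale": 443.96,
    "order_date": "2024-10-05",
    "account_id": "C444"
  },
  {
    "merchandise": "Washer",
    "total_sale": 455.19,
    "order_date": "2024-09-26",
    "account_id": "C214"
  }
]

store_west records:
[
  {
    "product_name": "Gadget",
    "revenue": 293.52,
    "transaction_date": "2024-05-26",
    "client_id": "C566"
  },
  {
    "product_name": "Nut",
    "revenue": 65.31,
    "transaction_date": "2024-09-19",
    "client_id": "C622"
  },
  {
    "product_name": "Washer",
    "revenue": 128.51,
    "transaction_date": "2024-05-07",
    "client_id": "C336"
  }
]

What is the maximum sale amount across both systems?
455.19

Reconcile: "total_sale" (store_central) = "revenue" (store_west) = sale amount

Maximum in store_central: 455.19
Maximum in store_west: 293.52

Overall maximum: max(455.19, 293.52) = 455.19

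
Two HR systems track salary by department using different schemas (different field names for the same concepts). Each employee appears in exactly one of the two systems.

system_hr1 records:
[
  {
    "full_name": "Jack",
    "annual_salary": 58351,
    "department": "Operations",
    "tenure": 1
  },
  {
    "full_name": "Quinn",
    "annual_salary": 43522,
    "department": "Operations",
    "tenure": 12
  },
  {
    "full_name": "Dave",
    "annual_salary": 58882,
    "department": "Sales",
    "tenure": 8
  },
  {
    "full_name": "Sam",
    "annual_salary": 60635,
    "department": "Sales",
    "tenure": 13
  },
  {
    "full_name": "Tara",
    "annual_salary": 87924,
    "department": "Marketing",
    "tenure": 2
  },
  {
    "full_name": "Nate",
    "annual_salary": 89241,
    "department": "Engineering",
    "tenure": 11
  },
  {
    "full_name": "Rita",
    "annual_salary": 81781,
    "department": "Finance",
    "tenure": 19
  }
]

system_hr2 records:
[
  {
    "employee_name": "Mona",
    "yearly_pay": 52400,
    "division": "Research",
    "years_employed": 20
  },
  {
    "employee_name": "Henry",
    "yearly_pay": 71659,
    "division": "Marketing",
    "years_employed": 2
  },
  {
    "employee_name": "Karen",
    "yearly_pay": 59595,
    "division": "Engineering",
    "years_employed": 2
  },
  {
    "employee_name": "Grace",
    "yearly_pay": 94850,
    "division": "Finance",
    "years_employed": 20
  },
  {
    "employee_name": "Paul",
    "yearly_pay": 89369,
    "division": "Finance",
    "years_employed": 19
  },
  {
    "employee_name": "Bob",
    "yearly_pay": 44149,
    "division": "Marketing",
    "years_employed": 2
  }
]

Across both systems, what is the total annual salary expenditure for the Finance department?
266000

Schema mappings:
- "department" (system_hr1) = "division" (system_hr2) = department
- "annual_salary" (system_hr1) = "yearly_pay" (system_hr2) = salary

Finance salaries from system_hr1: 81781
Finance salaries from system_hr2: 184219

Total: 81781 + 184219 = 266000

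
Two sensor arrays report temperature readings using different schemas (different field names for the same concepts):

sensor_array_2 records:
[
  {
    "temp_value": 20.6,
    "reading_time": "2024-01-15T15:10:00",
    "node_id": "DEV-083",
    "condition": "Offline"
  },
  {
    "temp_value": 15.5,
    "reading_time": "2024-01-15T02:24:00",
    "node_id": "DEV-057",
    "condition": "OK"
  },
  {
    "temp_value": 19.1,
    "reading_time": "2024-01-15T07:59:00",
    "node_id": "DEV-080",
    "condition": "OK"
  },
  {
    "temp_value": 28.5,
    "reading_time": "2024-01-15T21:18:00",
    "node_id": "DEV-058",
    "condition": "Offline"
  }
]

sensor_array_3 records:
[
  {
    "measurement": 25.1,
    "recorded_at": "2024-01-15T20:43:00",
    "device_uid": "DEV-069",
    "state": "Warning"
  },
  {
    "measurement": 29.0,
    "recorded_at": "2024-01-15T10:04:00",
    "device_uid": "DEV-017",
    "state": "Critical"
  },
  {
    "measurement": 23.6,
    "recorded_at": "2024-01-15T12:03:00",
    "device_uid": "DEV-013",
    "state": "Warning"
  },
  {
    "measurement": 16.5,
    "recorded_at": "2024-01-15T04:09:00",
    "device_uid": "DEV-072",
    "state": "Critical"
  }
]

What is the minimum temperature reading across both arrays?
15.5

Schema mapping: "temp_value" (sensor_array_2) = "measurement" (sensor_array_3) = temperature reading

Minimum in sensor_array_2: 15.5
Minimum in sensor_array_3: 16.5

Overall minimum: min(15.5, 16.5) = 15.5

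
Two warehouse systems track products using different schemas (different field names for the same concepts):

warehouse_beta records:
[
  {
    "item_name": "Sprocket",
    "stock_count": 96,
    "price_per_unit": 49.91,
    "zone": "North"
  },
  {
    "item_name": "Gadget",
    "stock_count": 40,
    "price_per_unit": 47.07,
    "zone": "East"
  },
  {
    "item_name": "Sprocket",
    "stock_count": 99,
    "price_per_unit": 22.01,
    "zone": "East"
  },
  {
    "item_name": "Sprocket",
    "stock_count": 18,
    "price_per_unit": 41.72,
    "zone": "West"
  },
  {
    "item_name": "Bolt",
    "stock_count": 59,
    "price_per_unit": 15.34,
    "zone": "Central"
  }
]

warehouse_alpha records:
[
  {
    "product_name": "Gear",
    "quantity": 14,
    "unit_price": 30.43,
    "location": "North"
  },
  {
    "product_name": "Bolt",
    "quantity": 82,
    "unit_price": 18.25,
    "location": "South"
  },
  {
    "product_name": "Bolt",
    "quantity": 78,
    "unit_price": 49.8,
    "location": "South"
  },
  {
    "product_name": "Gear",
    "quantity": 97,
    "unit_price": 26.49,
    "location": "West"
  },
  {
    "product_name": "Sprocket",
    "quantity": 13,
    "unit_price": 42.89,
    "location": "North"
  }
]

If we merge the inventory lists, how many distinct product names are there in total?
4

Schema mapping: "item_name" (warehouse_beta) = "product_name" (warehouse_alpha) = product name

Products in warehouse_beta: ['Bolt', 'Gadget', 'Sprocket']
Products in warehouse_alpha: ['Bolt', 'Gear', 'Sprocket']

Union (unique products): ['Bolt', 'Gadget', 'Gear', 'Sprocket']
Count: 4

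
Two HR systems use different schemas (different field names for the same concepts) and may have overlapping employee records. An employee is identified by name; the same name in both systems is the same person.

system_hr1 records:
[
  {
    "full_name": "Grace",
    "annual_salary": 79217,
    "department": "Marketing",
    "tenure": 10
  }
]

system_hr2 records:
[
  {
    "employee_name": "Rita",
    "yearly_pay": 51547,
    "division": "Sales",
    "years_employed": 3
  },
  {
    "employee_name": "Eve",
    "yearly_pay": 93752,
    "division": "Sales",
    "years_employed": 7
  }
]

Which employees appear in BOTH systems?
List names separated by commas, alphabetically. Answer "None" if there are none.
None

Schema mapping: "full_name" (system_hr1) = "employee_name" (system_hr2) = employee name

Names in system_hr1: ['Grace']
Names in system_hr2: ['Eve', 'Rita']

Intersection: None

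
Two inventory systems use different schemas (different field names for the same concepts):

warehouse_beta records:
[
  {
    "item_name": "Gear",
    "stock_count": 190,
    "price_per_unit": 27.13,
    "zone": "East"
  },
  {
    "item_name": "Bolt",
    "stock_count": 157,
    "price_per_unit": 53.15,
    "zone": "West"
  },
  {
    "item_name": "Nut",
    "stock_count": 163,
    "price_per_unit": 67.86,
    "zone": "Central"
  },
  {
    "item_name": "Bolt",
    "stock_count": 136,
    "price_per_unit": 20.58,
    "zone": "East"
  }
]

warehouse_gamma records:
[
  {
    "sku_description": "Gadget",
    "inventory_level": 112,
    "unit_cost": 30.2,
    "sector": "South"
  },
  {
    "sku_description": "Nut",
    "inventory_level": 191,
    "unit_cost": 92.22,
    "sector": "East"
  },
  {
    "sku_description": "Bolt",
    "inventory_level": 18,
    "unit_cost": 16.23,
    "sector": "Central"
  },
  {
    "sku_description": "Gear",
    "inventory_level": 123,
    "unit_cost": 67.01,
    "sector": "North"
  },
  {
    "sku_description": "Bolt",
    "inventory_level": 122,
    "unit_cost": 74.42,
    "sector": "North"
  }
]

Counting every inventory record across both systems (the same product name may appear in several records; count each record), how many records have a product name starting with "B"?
4

Schema mapping: "item_name" (warehouse_beta) = "sku_description" (warehouse_gamma) = product name

Records with product name starting with "B" in warehouse_beta: 2
Records with product name starting with "B" in warehouse_gamma: 2

Total: 2 + 2 = 4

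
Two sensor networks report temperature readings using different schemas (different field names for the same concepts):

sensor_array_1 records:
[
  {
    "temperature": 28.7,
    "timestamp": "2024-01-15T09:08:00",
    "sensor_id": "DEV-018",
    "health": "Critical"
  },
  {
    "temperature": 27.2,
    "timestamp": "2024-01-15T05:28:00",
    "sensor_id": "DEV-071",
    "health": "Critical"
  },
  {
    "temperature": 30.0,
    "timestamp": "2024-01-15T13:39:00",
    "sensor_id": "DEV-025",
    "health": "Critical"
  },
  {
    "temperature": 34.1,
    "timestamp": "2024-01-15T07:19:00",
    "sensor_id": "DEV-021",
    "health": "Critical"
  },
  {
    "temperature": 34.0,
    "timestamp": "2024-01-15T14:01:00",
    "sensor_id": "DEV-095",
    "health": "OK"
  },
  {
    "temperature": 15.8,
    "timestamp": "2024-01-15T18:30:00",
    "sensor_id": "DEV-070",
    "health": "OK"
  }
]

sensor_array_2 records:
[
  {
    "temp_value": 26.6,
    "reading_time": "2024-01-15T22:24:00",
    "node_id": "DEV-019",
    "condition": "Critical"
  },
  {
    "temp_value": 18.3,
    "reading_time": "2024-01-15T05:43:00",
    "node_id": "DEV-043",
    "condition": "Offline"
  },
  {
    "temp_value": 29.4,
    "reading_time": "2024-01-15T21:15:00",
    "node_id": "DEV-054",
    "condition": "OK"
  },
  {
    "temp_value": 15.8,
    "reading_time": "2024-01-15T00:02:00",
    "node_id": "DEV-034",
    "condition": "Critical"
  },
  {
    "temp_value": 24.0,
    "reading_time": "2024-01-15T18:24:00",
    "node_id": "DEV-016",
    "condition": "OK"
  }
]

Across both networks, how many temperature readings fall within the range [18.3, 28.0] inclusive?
4

Schema mapping: "temperature" (sensor_array_1) = "temp_value" (sensor_array_2) = temperature

Readings in [18.3, 28.0] from sensor_array_1: 1
Readings in [18.3, 28.0] from sensor_array_2: 3

Total count: 1 + 3 = 4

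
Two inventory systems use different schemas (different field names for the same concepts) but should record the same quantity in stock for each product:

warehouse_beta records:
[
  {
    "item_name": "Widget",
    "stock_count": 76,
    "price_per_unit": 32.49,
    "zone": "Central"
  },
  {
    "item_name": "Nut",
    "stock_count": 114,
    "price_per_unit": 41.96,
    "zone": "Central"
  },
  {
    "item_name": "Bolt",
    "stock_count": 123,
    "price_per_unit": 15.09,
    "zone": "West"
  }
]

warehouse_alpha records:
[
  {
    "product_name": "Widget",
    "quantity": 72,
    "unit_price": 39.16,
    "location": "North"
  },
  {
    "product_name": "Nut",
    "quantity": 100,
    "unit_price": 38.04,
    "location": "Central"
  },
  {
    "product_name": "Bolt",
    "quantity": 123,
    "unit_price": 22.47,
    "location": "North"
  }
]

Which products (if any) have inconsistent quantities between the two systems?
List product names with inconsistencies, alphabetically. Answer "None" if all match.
Nut, Widget

Schema mappings:
- "item_name" (warehouse_beta) = "product_name" (warehouse_alpha) = product name
- "stock_count" (warehouse_beta) = "quantity" (warehouse_alpha) = quantity

Comparison:
  Widget: 76 vs 72 - MISMATCH
  Nut: 114 vs 100 - MISMATCH
  Bolt: 123 vs 123 - MATCH

Products with inconsistencies: Nut, Widget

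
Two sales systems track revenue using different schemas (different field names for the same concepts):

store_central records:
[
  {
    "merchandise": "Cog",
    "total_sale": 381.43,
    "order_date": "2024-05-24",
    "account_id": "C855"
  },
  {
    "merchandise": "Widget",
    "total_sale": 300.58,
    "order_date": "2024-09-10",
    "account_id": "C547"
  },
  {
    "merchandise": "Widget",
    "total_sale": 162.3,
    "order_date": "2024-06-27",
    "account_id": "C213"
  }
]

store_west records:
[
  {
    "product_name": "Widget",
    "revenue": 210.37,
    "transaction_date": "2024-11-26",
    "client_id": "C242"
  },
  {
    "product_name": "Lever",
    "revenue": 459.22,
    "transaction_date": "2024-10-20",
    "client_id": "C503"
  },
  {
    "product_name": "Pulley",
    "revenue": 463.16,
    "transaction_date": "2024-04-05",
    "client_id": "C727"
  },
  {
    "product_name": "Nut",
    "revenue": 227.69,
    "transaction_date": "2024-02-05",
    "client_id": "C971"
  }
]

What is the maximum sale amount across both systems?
463.16

Reconcile: "total_sale" (store_central) = "revenue" (store_west) = sale amount

Maximum in store_central: 381.43
Maximum in store_west: 463.16

Overall maximum: max(381.43, 463.16) = 463.16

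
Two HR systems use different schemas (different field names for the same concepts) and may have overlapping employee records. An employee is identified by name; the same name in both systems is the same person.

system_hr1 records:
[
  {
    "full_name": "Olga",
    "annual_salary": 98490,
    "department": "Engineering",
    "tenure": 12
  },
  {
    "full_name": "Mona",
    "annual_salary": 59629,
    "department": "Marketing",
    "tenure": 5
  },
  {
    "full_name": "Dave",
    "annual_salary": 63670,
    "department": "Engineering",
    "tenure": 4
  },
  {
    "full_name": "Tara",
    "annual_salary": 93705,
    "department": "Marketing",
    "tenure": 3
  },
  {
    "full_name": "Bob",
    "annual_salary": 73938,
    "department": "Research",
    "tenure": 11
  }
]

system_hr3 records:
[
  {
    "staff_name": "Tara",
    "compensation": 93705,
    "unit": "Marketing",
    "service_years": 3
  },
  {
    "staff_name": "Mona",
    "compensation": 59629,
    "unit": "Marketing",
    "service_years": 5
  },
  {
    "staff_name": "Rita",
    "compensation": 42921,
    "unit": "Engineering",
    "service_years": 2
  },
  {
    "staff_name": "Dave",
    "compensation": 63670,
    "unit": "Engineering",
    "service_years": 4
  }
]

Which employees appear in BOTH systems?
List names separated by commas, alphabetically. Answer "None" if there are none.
Dave, Mona, Tara

Schema mapping: "full_name" (system_hr1) = "staff_name" (system_hr3) = employee name

Names in system_hr1: ['Bob', 'Dave', 'Mona', 'Olga', 'Tara']
Names in system_hr3: ['Dave', 'Mona', 'Rita', 'Tara']

Intersection: ['Dave', 'Mona', 'Tara']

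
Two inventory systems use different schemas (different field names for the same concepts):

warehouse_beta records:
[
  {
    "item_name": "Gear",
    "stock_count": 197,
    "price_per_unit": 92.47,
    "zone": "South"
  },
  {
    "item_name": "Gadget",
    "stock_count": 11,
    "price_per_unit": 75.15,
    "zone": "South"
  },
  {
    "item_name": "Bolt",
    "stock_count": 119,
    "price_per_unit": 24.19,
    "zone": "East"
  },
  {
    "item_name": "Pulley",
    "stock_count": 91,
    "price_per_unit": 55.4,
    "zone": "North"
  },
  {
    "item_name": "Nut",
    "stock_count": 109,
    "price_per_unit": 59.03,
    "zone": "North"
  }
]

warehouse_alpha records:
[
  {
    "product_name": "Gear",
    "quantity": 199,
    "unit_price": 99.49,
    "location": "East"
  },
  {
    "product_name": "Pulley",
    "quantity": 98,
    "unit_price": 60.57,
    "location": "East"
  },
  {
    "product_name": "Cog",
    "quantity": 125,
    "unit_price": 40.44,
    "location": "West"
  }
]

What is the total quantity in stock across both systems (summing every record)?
949

To reconcile these schemas, identify the field holding the quantity in stock in each system:
1. In warehouse_beta it is "stock_count"
2. In warehouse_alpha it is "quantity"

From warehouse_beta: 197 + 11 + 119 + 91 + 109 = 527
From warehouse_alpha: 199 + 98 + 125 = 422

Total: 527 + 422 = 949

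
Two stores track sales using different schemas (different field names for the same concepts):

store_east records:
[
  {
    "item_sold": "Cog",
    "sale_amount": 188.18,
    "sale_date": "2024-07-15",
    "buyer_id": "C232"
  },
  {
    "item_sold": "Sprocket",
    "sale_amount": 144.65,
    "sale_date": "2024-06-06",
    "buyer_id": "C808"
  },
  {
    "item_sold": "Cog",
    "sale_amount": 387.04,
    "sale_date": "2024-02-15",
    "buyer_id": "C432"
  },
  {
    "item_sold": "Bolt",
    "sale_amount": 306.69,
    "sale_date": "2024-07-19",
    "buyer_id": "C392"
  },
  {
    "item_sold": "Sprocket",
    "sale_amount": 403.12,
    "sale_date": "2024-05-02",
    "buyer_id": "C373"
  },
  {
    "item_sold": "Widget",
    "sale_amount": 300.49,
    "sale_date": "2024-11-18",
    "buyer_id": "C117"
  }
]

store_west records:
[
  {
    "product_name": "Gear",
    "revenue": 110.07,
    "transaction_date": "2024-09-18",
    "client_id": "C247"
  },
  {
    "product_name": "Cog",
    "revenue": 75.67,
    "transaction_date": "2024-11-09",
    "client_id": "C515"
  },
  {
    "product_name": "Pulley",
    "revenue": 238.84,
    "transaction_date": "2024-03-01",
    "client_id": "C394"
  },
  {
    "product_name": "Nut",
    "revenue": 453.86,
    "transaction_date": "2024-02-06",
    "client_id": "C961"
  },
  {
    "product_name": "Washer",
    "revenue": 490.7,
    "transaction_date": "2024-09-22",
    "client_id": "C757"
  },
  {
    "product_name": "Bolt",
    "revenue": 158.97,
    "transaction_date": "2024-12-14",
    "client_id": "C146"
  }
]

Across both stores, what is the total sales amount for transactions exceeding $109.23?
3182.61

Schema mapping: "sale_amount" (store_east) = "revenue" (store_west) = sale amount

Sum of sales > $109.23 in store_east: 1730.17
Sum of sales > $109.23 in store_west: 1452.44

Total: 1730.17 + 1452.44 = 3182.61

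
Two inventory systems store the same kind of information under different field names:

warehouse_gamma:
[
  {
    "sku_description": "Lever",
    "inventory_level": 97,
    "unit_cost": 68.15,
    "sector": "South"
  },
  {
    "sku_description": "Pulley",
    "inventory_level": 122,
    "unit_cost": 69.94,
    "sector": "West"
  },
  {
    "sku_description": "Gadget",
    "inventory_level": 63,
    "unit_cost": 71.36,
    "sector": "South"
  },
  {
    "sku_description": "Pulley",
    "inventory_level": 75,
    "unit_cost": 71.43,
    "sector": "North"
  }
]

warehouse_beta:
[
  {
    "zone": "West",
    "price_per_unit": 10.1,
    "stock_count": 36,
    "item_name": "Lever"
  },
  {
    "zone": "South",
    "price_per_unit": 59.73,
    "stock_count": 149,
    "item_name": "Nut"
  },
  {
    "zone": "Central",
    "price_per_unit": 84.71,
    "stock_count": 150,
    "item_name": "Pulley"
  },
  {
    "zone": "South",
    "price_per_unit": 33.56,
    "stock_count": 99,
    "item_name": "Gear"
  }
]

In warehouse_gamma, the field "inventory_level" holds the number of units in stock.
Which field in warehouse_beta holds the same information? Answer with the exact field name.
stock_count

In warehouse_gamma, "inventory_level" holds the number of units in stock.
The fields in warehouse_beta are: "zone", "price_per_unit", "stock_count", "item_name".
"stock_count" is the match: the name refers to the same concept and its values are whole-number counts (e.g. 36, 149).
The other fields ("zone", "price_per_unit", "item_name") hold different kinds of data.

So "inventory_level" in warehouse_gamma corresponds to "stock_count" in warehouse_beta.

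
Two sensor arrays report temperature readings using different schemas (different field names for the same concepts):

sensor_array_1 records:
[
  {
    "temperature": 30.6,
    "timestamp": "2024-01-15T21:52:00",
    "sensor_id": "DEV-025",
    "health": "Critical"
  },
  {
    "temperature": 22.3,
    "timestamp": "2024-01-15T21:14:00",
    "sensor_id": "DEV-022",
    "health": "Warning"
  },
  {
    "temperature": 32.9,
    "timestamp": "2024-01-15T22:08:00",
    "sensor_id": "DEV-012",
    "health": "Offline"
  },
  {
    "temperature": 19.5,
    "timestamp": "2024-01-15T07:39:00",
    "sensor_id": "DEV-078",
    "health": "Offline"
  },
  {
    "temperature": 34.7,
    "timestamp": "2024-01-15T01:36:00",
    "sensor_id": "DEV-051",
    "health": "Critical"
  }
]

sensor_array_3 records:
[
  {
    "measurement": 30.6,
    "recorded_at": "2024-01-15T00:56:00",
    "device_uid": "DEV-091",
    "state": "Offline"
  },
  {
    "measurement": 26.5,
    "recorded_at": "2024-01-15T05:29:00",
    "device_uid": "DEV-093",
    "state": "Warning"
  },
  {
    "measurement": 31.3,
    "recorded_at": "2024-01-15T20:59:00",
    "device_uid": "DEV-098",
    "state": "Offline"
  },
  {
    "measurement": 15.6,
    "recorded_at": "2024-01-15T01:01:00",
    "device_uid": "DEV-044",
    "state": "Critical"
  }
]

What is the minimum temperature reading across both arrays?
15.6

Schema mapping: "temperature" (sensor_array_1) = "measurement" (sensor_array_3) = temperature reading

Minimum in sensor_array_1: 19.5
Minimum in sensor_array_3: 15.6

Overall minimum: min(19.5, 15.6) = 15.6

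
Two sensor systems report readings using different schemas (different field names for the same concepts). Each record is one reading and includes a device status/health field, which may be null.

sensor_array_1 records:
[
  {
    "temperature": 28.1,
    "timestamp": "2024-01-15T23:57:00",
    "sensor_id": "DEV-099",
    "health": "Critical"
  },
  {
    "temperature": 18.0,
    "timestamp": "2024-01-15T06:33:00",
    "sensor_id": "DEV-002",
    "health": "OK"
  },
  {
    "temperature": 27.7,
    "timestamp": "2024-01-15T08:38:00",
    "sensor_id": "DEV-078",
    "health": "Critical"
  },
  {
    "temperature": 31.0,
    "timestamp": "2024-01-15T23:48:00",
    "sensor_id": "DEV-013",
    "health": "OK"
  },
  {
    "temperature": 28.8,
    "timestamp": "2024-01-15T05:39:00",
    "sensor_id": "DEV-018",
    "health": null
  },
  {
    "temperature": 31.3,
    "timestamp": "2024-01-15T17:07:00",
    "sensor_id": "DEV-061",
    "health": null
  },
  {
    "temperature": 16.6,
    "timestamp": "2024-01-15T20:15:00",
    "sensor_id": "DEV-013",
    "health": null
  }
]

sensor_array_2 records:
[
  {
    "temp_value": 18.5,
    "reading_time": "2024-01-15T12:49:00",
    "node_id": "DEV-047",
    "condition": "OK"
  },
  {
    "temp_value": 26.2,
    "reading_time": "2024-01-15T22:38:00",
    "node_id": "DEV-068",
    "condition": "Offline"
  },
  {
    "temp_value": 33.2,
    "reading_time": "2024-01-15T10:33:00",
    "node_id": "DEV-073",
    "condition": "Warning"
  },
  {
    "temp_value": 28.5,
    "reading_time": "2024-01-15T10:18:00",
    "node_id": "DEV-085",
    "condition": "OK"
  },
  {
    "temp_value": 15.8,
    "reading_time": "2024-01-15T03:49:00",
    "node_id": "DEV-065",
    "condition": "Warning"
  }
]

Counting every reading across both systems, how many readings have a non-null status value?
9

Schema mapping: "health" (sensor_array_1) = "condition" (sensor_array_2) = status

Non-null in sensor_array_1: 4
Non-null in sensor_array_2: 5

Total non-null: 4 + 5 = 9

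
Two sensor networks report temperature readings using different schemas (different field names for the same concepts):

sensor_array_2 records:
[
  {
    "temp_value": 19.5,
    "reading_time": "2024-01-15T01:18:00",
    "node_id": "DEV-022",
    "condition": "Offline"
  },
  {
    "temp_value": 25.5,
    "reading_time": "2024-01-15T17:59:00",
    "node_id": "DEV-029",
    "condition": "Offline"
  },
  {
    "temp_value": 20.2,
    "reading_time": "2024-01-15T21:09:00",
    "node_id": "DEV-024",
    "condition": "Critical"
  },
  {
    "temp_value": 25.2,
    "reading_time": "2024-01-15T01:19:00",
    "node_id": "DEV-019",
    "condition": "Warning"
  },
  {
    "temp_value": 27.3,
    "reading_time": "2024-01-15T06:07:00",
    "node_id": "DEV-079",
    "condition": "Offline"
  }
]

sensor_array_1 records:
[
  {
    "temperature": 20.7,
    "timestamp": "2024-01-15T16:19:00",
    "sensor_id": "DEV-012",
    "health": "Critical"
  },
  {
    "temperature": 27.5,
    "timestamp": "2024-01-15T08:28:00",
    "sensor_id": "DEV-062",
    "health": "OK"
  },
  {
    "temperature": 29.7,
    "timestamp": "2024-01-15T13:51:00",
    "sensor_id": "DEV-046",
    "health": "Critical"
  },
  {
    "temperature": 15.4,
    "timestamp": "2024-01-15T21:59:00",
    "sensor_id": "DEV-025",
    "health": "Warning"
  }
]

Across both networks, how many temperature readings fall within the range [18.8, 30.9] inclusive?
8

Schema mapping: "temp_value" (sensor_array_2) = "temperature" (sensor_array_1) = temperature

Readings in [18.8, 30.9] from sensor_array_2: 5
Readings in [18.8, 30.9] from sensor_array_1: 3

Total count: 5 + 3 = 8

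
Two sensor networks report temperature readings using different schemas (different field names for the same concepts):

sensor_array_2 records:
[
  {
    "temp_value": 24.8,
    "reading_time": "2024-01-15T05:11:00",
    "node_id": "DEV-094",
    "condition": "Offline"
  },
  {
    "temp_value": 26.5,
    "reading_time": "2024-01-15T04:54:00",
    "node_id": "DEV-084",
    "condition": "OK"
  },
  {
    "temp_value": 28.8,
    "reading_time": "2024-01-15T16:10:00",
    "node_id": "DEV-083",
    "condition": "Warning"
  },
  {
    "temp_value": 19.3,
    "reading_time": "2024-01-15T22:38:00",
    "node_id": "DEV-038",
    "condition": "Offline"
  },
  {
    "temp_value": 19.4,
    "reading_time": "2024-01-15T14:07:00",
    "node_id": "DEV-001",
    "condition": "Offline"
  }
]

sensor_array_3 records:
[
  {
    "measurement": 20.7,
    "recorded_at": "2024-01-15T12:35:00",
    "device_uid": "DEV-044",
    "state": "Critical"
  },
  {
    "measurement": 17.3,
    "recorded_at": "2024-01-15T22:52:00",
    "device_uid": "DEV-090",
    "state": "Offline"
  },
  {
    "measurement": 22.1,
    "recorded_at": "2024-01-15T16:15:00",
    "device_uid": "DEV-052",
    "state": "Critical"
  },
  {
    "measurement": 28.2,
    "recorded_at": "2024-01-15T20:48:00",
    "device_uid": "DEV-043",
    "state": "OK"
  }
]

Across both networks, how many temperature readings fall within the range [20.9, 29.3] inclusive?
5

Schema mapping: "temp_value" (sensor_array_2) = "measurement" (sensor_array_3) = temperature

Readings in [20.9, 29.3] from sensor_array_2: 3
Readings in [20.9, 29.3] from sensor_array_3: 2

Total count: 3 + 2 = 5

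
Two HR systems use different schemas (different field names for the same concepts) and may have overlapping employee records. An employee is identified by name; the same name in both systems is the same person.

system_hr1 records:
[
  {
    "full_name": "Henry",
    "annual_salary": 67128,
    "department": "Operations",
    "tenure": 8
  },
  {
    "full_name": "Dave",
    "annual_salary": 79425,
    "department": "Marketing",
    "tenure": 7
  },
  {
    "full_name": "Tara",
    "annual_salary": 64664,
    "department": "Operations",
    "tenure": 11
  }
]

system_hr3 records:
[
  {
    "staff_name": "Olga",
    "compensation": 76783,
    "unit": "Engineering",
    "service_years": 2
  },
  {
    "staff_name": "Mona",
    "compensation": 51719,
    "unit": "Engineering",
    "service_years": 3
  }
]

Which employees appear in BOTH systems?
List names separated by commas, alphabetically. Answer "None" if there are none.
None

Schema mapping: "full_name" (system_hr1) = "staff_name" (system_hr3) = employee name

Names in system_hr1: ['Dave', 'Henry', 'Tara']
Names in system_hr3: ['Mona', 'Olga']

Intersection: None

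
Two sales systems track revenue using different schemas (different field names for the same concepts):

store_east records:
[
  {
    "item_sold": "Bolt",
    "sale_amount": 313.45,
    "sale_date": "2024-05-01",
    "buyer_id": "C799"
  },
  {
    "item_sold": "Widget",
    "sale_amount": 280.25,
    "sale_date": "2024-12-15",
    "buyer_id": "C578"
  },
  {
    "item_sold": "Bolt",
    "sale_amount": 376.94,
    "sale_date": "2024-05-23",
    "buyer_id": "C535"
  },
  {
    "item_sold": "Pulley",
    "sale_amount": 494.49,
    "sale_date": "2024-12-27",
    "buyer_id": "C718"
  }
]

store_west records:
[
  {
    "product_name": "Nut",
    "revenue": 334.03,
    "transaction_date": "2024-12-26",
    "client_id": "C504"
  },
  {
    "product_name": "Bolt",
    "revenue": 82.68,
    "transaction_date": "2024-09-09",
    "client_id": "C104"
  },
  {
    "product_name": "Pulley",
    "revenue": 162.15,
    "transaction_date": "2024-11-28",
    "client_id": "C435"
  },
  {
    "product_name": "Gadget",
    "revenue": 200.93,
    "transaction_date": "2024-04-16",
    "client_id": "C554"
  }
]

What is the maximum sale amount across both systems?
494.49

Reconcile: "sale_amount" (store_east) = "revenue" (store_west) = sale amount

Maximum in store_east: 494.49
Maximum in store_west: 334.03

Overall maximum: max(494.49, 334.03) = 494.49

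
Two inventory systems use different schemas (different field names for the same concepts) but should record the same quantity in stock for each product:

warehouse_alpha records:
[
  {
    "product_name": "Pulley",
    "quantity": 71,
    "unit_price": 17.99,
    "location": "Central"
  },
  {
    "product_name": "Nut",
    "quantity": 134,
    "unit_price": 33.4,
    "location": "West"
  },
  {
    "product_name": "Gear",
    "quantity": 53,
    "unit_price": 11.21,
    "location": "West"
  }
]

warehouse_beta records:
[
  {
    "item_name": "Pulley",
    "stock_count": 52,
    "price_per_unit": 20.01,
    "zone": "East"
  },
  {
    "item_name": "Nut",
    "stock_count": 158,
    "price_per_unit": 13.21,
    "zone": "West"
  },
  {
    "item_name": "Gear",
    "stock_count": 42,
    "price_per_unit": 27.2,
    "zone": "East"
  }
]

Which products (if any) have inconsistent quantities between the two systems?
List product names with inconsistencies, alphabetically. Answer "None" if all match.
Gear, Nut, Pulley

Schema mappings:
- "product_name" (warehouse_alpha) = "item_name" (warehouse_beta) = product name
- "quantity" (warehouse_alpha) = "stock_count" (warehouse_beta) = quantity

Comparison:
  Pulley: 71 vs 52 - MISMATCH
  Nut: 134 vs 158 - MISMATCH
  Gear: 53 vs 42 - MISMATCH

Products with inconsistencies: Gear, Nut, Pulley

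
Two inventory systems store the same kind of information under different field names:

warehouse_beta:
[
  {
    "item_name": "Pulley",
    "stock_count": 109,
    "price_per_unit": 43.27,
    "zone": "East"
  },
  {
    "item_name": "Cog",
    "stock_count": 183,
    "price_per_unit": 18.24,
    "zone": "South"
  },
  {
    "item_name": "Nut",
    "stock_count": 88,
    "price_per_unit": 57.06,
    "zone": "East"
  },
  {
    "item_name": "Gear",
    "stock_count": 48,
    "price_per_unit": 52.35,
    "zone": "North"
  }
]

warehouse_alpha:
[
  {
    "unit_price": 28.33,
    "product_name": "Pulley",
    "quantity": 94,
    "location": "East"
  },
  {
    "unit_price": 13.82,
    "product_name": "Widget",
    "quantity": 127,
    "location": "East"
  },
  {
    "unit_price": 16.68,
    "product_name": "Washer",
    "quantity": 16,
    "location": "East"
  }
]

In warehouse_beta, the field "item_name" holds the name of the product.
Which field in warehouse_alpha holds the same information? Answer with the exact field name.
product_name

In warehouse_beta, "item_name" holds the name of the product.
The fields in warehouse_alpha are: "unit_price", "product_name", "quantity", "location".
"product_name" is the match: the name refers to the same concept and its values are product-name strings (e.g. 'Pulley', 'Washer').
The other fields ("unit_price", "quantity", "location") hold different kinds of data.

So "item_name" in warehouse_beta corresponds to "product_name" in warehouse_alpha.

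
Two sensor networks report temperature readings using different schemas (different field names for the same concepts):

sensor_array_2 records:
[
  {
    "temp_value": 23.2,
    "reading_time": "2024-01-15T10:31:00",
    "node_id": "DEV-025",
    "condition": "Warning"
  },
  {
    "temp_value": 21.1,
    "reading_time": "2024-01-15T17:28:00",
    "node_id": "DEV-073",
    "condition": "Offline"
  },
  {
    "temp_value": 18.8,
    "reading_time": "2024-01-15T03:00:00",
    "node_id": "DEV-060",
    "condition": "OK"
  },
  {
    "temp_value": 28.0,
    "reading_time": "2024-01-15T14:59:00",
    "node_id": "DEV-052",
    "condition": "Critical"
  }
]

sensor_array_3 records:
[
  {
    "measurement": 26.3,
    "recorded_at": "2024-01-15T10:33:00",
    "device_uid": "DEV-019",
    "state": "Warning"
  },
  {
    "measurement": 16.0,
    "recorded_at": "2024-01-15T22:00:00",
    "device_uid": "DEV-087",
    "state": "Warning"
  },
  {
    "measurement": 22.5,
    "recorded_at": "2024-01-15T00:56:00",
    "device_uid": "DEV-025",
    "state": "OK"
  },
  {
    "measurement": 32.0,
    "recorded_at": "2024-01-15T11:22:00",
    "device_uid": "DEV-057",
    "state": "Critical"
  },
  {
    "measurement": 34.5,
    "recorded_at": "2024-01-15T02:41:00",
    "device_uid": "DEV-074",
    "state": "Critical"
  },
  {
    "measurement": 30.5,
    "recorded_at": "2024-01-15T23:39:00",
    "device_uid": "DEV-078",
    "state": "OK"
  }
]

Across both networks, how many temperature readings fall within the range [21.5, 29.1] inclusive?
4

Schema mapping: "temp_value" (sensor_array_2) = "measurement" (sensor_array_3) = temperature

Readings in [21.5, 29.1] from sensor_array_2: 2
Readings in [21.5, 29.1] from sensor_array_3: 2

Total count: 2 + 2 = 4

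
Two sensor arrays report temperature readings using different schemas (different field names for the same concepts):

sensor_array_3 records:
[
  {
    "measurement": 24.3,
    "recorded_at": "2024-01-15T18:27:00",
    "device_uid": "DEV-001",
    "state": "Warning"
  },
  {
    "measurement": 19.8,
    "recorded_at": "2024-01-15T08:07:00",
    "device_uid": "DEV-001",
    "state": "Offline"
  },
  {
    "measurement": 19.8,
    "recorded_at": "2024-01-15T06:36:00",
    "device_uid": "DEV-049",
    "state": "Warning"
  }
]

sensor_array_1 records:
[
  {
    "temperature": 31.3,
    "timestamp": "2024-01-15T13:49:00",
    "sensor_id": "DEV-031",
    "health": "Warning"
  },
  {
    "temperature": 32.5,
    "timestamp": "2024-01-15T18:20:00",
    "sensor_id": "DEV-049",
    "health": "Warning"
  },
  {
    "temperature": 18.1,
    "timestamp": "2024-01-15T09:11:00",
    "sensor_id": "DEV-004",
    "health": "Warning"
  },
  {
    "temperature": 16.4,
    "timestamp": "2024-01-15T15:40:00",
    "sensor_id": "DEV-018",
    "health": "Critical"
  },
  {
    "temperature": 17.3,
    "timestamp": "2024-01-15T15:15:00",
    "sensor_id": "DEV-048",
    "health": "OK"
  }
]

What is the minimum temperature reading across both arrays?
16.4

Schema mapping: "measurement" (sensor_array_3) = "temperature" (sensor_array_1) = temperature reading

Minimum in sensor_array_3: 19.8
Minimum in sensor_array_1: 16.4

Overall minimum: min(19.8, 16.4) = 16.4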